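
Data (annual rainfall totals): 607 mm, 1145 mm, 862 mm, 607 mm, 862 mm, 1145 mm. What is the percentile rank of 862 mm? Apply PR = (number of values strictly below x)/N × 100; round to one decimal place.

N = 6.
Strictly below 862: 2. Equal to 862: 2.
PR = 2/6 × 100 = 33.3

33.3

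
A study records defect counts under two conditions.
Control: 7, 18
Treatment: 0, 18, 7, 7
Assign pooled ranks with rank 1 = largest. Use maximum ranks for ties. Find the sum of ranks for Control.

Sorted (descending): 18, 18, 7, 7, 7, 0
The 2 values of 18 occupy positions 1–2 → each gets rank 2.
The 3 values of 7 occupy positions 3–5 → each gets rank 5.
Control values → pooled ranks: 7→5, 18→2
Rank sum = 5 + 2 = 7

7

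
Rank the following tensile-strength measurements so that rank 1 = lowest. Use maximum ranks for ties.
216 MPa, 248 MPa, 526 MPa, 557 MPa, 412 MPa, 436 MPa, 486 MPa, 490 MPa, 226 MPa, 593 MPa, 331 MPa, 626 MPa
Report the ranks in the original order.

Sorted (ascending): 216, 226, 248, 331, 412, 436, 486, 490, 526, 557, 593, 626
No ties — each value takes its position as its rank.

1, 3, 9, 10, 5, 6, 7, 8, 2, 11, 4, 12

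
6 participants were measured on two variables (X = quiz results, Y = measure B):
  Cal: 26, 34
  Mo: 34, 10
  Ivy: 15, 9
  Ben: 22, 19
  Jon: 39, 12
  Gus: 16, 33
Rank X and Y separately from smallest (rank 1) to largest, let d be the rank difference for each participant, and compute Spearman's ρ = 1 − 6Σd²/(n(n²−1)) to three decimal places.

Ranks of variable 1: 4, 5, 1, 3, 6, 2
Ranks of variable 2: 6, 2, 1, 4, 3, 5
d = r₁ − r₂: -2, 3, 0, -1, 3, -3
d²: 4, 9, 0, 1, 9, 9; Σd² = 32
ρ = 1 − 6·32/(6·35) = 1 − 192/210 = 0.086

0.086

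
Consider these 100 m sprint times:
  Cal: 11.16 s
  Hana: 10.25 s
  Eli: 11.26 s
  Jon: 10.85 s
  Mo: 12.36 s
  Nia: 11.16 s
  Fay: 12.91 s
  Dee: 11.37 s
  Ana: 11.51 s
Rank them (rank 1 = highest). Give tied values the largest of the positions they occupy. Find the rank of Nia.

7

Sorted (descending): 12.91, 12.36, 11.51, 11.37, 11.26, 11.16, 11.16, 10.85, 10.25
The 2 values of 11.16 occupy positions 6–7 → each gets rank 7.
Nia has value 11.16 s → rank 7.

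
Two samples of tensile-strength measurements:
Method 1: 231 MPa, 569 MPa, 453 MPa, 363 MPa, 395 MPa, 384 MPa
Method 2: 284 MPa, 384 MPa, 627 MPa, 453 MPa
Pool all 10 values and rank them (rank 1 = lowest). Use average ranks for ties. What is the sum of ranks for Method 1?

31

Sorted (ascending): 231, 284, 363, 384, 384, 395, 453, 453, 569, 627
The 2 values of 384 occupy positions 4–5 → average rank (4+5)/2 = 4.5.
The 2 values of 453 occupy positions 7–8 → average rank (7+8)/2 = 7.5.
Method 1 values → pooled ranks: 231→1, 569→9, 453→7.5, 363→3, 395→6, 384→4.5
Rank sum = 1 + 9 + 7.5 + 3 + 6 + 4.5 = 31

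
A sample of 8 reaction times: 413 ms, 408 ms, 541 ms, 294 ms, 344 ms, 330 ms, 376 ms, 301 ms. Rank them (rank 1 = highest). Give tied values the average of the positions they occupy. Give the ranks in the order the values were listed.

Sorted (descending): 541, 413, 408, 376, 344, 330, 301, 294
No ties — each value takes its position as its rank.

2, 3, 1, 8, 5, 6, 4, 7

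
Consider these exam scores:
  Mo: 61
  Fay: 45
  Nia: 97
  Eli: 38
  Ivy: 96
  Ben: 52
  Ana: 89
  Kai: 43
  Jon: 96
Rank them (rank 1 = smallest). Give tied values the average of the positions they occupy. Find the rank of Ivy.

7.5

Sorted (ascending): 38, 43, 45, 52, 61, 89, 96, 96, 97
The 2 values of 96 occupy positions 7–8 → average rank (7+8)/2 = 7.5.
Ivy has value 96 → rank 7.5.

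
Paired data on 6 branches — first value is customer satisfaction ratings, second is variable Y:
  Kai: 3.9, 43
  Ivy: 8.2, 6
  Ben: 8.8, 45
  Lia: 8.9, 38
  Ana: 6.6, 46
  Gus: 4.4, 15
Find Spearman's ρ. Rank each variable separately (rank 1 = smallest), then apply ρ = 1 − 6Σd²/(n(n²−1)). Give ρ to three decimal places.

-0.029

Ranks of variable 1: 1, 4, 5, 6, 3, 2
Ranks of variable 2: 4, 1, 5, 3, 6, 2
d = r₁ − r₂: -3, 3, 0, 3, -3, 0
d²: 9, 9, 0, 9, 9, 0; Σd² = 36
ρ = 1 − 6·36/(6·35) = 1 − 216/210 = -0.029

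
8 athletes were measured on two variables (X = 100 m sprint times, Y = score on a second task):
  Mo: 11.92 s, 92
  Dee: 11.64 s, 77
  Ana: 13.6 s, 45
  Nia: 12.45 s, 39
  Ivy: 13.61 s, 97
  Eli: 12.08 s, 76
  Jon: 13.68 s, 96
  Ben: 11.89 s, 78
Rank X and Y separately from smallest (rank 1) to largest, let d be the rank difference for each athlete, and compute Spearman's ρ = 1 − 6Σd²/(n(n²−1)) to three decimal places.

Ranks of variable 1: 3, 1, 6, 5, 7, 4, 8, 2
Ranks of variable 2: 6, 4, 2, 1, 8, 3, 7, 5
d = r₁ − r₂: -3, -3, 4, 4, -1, 1, 1, -3
d²: 9, 9, 16, 16, 1, 1, 1, 9; Σd² = 62
ρ = 1 − 6·62/(8·63) = 1 − 372/504 = 0.262

0.262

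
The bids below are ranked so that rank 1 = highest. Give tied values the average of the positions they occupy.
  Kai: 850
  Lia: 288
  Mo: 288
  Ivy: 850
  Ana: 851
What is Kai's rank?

Sorted (descending): 851, 850, 850, 288, 288
The 2 values of 850 occupy positions 2–3 → average rank (2+3)/2 = 2.5.
The 2 values of 288 occupy positions 4–5 → average rank (4+5)/2 = 4.5.
Kai has value 850 → rank 2.5.

2.5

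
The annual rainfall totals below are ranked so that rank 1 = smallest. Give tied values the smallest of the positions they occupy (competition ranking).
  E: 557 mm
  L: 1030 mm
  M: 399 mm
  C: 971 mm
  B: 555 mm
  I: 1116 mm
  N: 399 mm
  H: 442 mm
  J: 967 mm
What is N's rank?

Sorted (ascending): 399, 399, 442, 555, 557, 967, 971, 1030, 1116
The 2 values of 399 occupy positions 1–2 → each gets rank 1.
N has value 399 mm → rank 1.

1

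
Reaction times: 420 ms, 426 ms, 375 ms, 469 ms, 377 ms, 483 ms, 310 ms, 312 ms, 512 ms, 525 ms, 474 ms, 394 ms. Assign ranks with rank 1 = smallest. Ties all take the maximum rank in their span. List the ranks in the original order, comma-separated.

6, 7, 3, 8, 4, 10, 1, 2, 11, 12, 9, 5

Sorted (ascending): 310, 312, 375, 377, 394, 420, 426, 469, 474, 483, 512, 525
No ties — each value takes its position as its rank.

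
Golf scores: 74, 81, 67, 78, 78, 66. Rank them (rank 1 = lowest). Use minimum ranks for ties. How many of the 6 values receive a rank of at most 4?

Sorted (ascending): 66, 67, 74, 78, 78, 81
The 2 values of 78 occupy positions 4–5 → each gets rank 4.
Ranks ≤ 4: {1, 2, 3, 4, 4} → 5 values.

5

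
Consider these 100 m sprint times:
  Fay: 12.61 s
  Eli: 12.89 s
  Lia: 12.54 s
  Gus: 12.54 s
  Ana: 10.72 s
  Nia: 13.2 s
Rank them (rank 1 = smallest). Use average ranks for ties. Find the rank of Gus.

Sorted (ascending): 10.72, 12.54, 12.54, 12.61, 12.89, 13.2
The 2 values of 12.54 occupy positions 2–3 → average rank (2+3)/2 = 2.5.
Gus has value 12.54 s → rank 2.5.

2.5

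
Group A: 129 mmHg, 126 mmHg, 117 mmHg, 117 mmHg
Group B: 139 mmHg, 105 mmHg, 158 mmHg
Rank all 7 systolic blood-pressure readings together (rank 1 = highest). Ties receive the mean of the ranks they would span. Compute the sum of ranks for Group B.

10

Sorted (descending): 158, 139, 129, 126, 117, 117, 105
The 2 values of 117 occupy positions 5–6 → average rank (5+6)/2 = 5.5.
Group B values → pooled ranks: 139→2, 105→7, 158→1
Rank sum = 2 + 7 + 1 = 10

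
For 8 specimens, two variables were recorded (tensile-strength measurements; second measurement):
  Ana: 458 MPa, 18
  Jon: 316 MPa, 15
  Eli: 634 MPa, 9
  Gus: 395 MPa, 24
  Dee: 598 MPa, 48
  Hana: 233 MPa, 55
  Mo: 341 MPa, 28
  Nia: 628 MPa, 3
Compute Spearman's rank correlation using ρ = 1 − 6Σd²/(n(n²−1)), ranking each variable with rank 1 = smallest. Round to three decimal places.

-0.595

Ranks of variable 1: 5, 2, 8, 4, 6, 1, 3, 7
Ranks of variable 2: 4, 3, 2, 5, 7, 8, 6, 1
d = r₁ − r₂: 1, -1, 6, -1, -1, -7, -3, 6
d²: 1, 1, 36, 1, 1, 49, 9, 36; Σd² = 134
ρ = 1 − 6·134/(8·63) = 1 − 804/504 = -0.595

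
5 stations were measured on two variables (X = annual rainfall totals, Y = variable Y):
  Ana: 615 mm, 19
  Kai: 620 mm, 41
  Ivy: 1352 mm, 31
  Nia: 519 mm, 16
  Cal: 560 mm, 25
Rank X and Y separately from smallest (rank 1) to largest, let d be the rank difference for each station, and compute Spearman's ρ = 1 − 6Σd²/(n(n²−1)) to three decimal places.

Ranks of variable 1: 3, 4, 5, 1, 2
Ranks of variable 2: 2, 5, 4, 1, 3
d = r₁ − r₂: 1, -1, 1, 0, -1
d²: 1, 1, 1, 0, 1; Σd² = 4
ρ = 1 − 6·4/(5·24) = 1 − 24/120 = 0.800

0.800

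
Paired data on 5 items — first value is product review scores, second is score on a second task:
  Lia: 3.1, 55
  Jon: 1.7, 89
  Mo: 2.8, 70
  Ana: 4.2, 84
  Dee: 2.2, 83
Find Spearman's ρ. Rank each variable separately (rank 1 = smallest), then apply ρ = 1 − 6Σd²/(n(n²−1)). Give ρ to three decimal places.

Ranks of variable 1: 4, 1, 3, 5, 2
Ranks of variable 2: 1, 5, 2, 4, 3
d = r₁ − r₂: 3, -4, 1, 1, -1
d²: 9, 16, 1, 1, 1; Σd² = 28
ρ = 1 − 6·28/(5·24) = 1 − 168/120 = -0.400

-0.400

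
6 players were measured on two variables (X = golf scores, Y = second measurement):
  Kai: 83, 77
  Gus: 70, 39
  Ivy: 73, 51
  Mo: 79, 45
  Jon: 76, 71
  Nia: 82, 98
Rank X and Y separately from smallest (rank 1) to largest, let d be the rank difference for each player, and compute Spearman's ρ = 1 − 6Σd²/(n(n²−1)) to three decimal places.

Ranks of variable 1: 6, 1, 2, 4, 3, 5
Ranks of variable 2: 5, 1, 3, 2, 4, 6
d = r₁ − r₂: 1, 0, -1, 2, -1, -1
d²: 1, 0, 1, 4, 1, 1; Σd² = 8
ρ = 1 − 6·8/(6·35) = 1 − 48/210 = 0.771

0.771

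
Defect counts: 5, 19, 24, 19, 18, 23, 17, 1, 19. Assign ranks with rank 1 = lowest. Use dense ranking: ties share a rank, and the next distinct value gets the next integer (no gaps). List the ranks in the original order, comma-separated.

2, 5, 7, 5, 4, 6, 3, 1, 5

Sorted (ascending): 1, 5, 17, 18, 19, 19, 19, 23, 24
The 3 values of 19 share dense rank 5.
Remaining distinct values take the next consecutive integers.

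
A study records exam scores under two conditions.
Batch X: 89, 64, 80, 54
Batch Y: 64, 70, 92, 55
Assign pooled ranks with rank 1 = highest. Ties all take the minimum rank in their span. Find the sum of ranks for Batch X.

Sorted (descending): 92, 89, 80, 70, 64, 64, 55, 54
The 2 values of 64 occupy positions 5–6 → each gets rank 5.
Batch X values → pooled ranks: 89→2, 64→5, 80→3, 54→8
Rank sum = 2 + 5 + 3 + 8 = 18

18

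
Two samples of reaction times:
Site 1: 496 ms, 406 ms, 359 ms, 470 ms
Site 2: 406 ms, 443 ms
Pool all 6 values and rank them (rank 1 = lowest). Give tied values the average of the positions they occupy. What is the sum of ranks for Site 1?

14.5

Sorted (ascending): 359, 406, 406, 443, 470, 496
The 2 values of 406 occupy positions 2–3 → average rank (2+3)/2 = 2.5.
Site 1 values → pooled ranks: 496→6, 406→2.5, 359→1, 470→5
Rank sum = 6 + 2.5 + 1 + 5 = 14.5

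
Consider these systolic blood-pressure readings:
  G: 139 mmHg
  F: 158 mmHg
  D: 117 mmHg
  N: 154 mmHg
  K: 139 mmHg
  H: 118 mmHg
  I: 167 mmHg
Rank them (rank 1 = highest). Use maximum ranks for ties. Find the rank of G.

5

Sorted (descending): 167, 158, 154, 139, 139, 118, 117
The 2 values of 139 occupy positions 4–5 → each gets rank 5.
G has value 139 mmHg → rank 5.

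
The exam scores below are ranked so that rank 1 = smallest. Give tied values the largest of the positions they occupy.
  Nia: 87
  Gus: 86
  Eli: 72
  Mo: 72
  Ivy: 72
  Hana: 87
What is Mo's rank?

3

Sorted (ascending): 72, 72, 72, 86, 87, 87
The 3 values of 72 occupy positions 1–3 → each gets rank 3.
The 2 values of 87 occupy positions 5–6 → each gets rank 6.
Mo has value 72 → rank 3.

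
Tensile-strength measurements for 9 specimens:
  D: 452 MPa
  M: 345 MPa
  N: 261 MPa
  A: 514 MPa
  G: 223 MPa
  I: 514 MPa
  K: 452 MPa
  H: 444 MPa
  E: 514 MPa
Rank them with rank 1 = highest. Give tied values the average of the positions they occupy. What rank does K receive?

Sorted (descending): 514, 514, 514, 452, 452, 444, 345, 261, 223
The 3 values of 514 occupy positions 1–3 → average rank 2.
The 2 values of 452 occupy positions 4–5 → average rank (4+5)/2 = 4.5.
K has value 452 MPa → rank 4.5.

4.5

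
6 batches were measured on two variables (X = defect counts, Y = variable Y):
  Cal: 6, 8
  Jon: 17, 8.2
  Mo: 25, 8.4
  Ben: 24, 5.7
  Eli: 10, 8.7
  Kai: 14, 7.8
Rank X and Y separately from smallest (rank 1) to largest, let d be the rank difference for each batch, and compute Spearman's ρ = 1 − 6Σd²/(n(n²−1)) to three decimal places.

Ranks of variable 1: 1, 4, 6, 5, 2, 3
Ranks of variable 2: 3, 4, 5, 1, 6, 2
d = r₁ − r₂: -2, 0, 1, 4, -4, 1
d²: 4, 0, 1, 16, 16, 1; Σd² = 38
ρ = 1 − 6·38/(6·35) = 1 − 228/210 = -0.086

-0.086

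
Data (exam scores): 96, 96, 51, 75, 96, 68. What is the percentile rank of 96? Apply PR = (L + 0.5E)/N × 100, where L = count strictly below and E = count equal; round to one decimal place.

75.0

N = 6.
Strictly below 96: 3. Equal to 96: 3.
PR = (3 + 0.5·3)/6 × 100 = 75.0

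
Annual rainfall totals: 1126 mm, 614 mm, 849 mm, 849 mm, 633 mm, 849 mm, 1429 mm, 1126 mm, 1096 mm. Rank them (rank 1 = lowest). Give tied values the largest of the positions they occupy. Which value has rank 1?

Sorted (ascending): 614, 633, 849, 849, 849, 1096, 1126, 1126, 1429
The 3 values of 849 occupy positions 3–5 → each gets rank 5.
The 2 values of 1126 occupy positions 7–8 → each gets rank 8.
Rank 1 → value 614.

614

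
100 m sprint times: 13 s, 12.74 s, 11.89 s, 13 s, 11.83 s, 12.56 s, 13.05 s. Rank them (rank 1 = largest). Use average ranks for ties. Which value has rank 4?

Sorted (descending): 13.05, 13, 13, 12.74, 12.56, 11.89, 11.83
The 2 values of 13 occupy positions 2–3 → average rank (2+3)/2 = 2.5.
Rank 4 → value 12.74.

12.74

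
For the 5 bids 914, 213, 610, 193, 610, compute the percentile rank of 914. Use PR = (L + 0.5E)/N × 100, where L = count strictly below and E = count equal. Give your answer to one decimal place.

90.0

N = 5.
Strictly below 914: 4. Equal to 914: 1.
PR = (4 + 0.5·1)/5 × 100 = 90.0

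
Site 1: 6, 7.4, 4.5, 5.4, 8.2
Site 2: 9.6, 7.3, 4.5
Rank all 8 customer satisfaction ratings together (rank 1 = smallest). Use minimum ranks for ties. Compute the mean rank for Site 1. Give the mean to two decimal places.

4.20

Sorted (ascending): 4.5, 4.5, 5.4, 6, 7.3, 7.4, 8.2, 9.6
The 2 values of 4.5 occupy positions 1–2 → each gets rank 1.
Site 1 values → pooled ranks: 6→4, 7.4→6, 4.5→1, 5.4→3, 8.2→7
Mean rank = (4 + 6 + 1 + 3 + 7) / 5 = 4.20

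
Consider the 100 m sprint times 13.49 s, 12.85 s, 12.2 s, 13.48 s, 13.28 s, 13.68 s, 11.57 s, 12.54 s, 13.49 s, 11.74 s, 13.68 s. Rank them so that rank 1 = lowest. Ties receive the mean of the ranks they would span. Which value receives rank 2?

11.74

Sorted (ascending): 11.57, 11.74, 12.2, 12.54, 12.85, 13.28, 13.48, 13.49, 13.49, 13.68, 13.68
The 2 values of 13.49 occupy positions 8–9 → average rank (8+9)/2 = 8.5.
The 2 values of 13.68 occupy positions 10–11 → average rank (10+11)/2 = 10.5.
Rank 2 → value 11.74.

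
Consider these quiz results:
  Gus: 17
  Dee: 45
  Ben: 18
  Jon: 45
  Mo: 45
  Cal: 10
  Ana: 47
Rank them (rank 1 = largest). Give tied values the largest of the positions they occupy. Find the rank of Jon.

4

Sorted (descending): 47, 45, 45, 45, 18, 17, 10
The 3 values of 45 occupy positions 2–4 → each gets rank 4.
Jon has value 45 → rank 4.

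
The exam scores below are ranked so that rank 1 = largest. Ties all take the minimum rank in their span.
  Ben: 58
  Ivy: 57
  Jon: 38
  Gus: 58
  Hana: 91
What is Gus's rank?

2

Sorted (descending): 91, 58, 58, 57, 38
The 2 values of 58 occupy positions 2–3 → each gets rank 2.
Gus has value 58 → rank 2.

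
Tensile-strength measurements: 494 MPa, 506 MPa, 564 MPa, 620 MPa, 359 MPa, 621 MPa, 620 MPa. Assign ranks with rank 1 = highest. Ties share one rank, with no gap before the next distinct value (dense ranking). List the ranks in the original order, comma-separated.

Sorted (descending): 621, 620, 620, 564, 506, 494, 359
The 2 values of 620 share dense rank 2.
Remaining distinct values take the next consecutive integers.

5, 4, 3, 2, 6, 1, 2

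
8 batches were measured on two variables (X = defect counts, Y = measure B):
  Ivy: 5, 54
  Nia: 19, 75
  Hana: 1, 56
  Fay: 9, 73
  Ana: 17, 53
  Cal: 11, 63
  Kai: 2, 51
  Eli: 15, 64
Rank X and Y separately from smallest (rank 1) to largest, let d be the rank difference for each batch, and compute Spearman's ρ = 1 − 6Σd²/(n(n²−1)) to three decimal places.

0.476

Ranks of variable 1: 3, 8, 1, 4, 7, 5, 2, 6
Ranks of variable 2: 3, 8, 4, 7, 2, 5, 1, 6
d = r₁ − r₂: 0, 0, -3, -3, 5, 0, 1, 0
d²: 0, 0, 9, 9, 25, 0, 1, 0; Σd² = 44
ρ = 1 − 6·44/(8·63) = 1 − 264/504 = 0.476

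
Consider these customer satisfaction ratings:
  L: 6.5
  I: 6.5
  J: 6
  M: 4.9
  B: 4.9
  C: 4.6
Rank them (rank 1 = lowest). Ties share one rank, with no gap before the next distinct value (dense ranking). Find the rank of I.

Sorted (ascending): 4.6, 4.9, 4.9, 6, 6.5, 6.5
The 2 values of 4.9 share dense rank 2.
The 2 values of 6.5 share dense rank 4.
Remaining distinct values take the next consecutive integers.
I has value 6.5 → rank 4.

4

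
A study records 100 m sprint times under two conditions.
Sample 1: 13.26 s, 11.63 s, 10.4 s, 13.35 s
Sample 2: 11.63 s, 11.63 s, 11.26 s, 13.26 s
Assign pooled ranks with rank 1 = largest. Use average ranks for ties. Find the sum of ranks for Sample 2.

19.5

Sorted (descending): 13.35, 13.26, 13.26, 11.63, 11.63, 11.63, 11.26, 10.4
The 2 values of 13.26 occupy positions 2–3 → average rank (2+3)/2 = 2.5.
The 3 values of 11.63 occupy positions 4–6 → average rank 5.
Sample 2 values → pooled ranks: 11.63→5, 11.63→5, 11.26→7, 13.26→2.5
Rank sum = 5 + 5 + 7 + 2.5 = 19.5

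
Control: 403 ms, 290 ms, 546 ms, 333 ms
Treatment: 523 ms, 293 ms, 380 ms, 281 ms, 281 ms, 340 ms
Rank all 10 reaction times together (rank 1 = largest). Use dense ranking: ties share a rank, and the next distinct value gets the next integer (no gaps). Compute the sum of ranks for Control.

Sorted (descending): 546, 523, 403, 380, 340, 333, 293, 290, 281, 281
The 2 values of 281 share dense rank 9.
Remaining distinct values take the next consecutive integers.
Control values → pooled ranks: 403→3, 290→8, 546→1, 333→6
Rank sum = 3 + 8 + 1 + 6 = 18

18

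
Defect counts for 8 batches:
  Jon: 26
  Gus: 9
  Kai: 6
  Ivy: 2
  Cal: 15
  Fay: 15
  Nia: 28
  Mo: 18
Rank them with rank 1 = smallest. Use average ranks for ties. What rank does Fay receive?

4.5

Sorted (ascending): 2, 6, 9, 15, 15, 18, 26, 28
The 2 values of 15 occupy positions 4–5 → average rank (4+5)/2 = 4.5.
Fay has value 15 → rank 4.5.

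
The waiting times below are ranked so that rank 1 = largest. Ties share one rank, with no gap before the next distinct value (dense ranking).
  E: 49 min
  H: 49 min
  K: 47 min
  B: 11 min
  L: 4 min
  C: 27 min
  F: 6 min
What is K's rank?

2

Sorted (descending): 49, 49, 47, 27, 11, 6, 4
The 2 values of 49 share dense rank 1.
Remaining distinct values take the next consecutive integers.
K has value 47 min → rank 2.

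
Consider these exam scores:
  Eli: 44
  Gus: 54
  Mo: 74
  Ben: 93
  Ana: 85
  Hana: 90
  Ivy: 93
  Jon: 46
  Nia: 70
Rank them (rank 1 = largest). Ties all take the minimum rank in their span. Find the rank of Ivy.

1

Sorted (descending): 93, 93, 90, 85, 74, 70, 54, 46, 44
The 2 values of 93 occupy positions 1–2 → each gets rank 1.
Ivy has value 93 → rank 1.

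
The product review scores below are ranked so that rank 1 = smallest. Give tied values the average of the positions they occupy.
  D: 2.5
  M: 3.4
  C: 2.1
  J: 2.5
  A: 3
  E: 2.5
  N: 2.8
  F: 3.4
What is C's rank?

1

Sorted (ascending): 2.1, 2.5, 2.5, 2.5, 2.8, 3, 3.4, 3.4
The 3 values of 2.5 occupy positions 2–4 → average rank 3.
The 2 values of 3.4 occupy positions 7–8 → average rank (7+8)/2 = 7.5.
C has value 2.1 → rank 1.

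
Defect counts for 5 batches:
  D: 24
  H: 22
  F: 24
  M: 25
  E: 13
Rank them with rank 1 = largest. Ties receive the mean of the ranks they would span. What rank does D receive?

2.5

Sorted (descending): 25, 24, 24, 22, 13
The 2 values of 24 occupy positions 2–3 → average rank (2+3)/2 = 2.5.
D has value 24 → rank 2.5.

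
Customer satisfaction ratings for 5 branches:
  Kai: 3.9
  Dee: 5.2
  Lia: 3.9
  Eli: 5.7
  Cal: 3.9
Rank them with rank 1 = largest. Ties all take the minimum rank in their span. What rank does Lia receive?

Sorted (descending): 5.7, 5.2, 3.9, 3.9, 3.9
The 3 values of 3.9 occupy positions 3–5 → each gets rank 3.
Lia has value 3.9 → rank 3.

3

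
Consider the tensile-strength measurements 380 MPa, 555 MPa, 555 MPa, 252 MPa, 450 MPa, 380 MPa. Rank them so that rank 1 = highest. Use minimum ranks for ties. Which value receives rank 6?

252

Sorted (descending): 555, 555, 450, 380, 380, 252
The 2 values of 555 occupy positions 1–2 → each gets rank 1.
The 2 values of 380 occupy positions 4–5 → each gets rank 4.
Rank 6 → value 252.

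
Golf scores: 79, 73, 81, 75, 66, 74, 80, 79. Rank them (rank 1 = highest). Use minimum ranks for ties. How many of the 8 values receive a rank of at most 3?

4

Sorted (descending): 81, 80, 79, 79, 75, 74, 73, 66
The 2 values of 79 occupy positions 3–4 → each gets rank 3.
Ranks ≤ 3: {1, 2, 3, 3} → 4 values.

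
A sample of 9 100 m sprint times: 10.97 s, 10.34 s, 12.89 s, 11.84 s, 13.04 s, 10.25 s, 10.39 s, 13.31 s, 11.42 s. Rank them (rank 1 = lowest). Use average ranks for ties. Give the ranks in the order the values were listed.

4, 2, 7, 6, 8, 1, 3, 9, 5

Sorted (ascending): 10.25, 10.34, 10.39, 10.97, 11.42, 11.84, 12.89, 13.04, 13.31
No ties — each value takes its position as its rank.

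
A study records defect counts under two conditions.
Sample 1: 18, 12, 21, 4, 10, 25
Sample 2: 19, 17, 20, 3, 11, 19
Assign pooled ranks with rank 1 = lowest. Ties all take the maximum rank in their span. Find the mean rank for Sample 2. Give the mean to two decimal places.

6.50

Sorted (ascending): 3, 4, 10, 11, 12, 17, 18, 19, 19, 20, 21, 25
The 2 values of 19 occupy positions 8–9 → each gets rank 9.
Sample 2 values → pooled ranks: 19→9, 17→6, 20→10, 3→1, 11→4, 19→9
Mean rank = (9 + 6 + 10 + 1 + 4 + 9) / 6 = 6.50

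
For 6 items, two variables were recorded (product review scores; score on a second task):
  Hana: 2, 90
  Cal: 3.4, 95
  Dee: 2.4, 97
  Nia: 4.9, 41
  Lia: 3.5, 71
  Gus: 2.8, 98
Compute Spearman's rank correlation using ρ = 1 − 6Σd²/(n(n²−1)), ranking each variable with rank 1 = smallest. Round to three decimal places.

Ranks of variable 1: 1, 4, 2, 6, 5, 3
Ranks of variable 2: 3, 4, 5, 1, 2, 6
d = r₁ − r₂: -2, 0, -3, 5, 3, -3
d²: 4, 0, 9, 25, 9, 9; Σd² = 56
ρ = 1 − 6·56/(6·35) = 1 − 336/210 = -0.600

-0.600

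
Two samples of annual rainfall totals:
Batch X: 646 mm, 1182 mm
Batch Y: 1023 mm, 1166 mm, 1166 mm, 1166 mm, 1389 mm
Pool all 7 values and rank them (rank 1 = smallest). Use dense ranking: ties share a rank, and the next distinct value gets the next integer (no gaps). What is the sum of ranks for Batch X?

Sorted (ascending): 646, 1023, 1166, 1166, 1166, 1182, 1389
The 3 values of 1166 share dense rank 3.
Remaining distinct values take the next consecutive integers.
Batch X values → pooled ranks: 646→1, 1182→4
Rank sum = 1 + 4 = 5

5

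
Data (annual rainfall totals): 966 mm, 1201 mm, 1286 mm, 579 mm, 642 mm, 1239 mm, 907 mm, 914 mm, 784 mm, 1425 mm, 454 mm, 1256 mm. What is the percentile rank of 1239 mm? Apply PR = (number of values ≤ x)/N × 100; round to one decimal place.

75.0

N = 12.
Strictly below 1239: 8. Equal to 1239: 1.
PR = 9/12 × 100 = 75.0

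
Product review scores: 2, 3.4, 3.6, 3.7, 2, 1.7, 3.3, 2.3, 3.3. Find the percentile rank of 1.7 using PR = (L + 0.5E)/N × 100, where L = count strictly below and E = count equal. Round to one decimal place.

5.6

N = 9.
Strictly below 1.7: 0. Equal to 1.7: 1.
PR = (0 + 0.5·1)/9 × 100 = 5.6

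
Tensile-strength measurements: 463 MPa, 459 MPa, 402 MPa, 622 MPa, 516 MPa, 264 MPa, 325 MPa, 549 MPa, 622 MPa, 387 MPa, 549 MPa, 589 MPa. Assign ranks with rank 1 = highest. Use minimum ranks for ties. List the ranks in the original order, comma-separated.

7, 8, 9, 1, 6, 12, 11, 4, 1, 10, 4, 3

Sorted (descending): 622, 622, 589, 549, 549, 516, 463, 459, 402, 387, 325, 264
The 2 values of 622 occupy positions 1–2 → each gets rank 1.
The 2 values of 549 occupy positions 4–5 → each gets rank 4.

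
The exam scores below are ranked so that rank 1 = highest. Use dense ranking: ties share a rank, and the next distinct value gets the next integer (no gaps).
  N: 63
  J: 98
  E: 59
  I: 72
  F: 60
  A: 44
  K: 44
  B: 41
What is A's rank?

Sorted (descending): 98, 72, 63, 60, 59, 44, 44, 41
The 2 values of 44 share dense rank 6.
Remaining distinct values take the next consecutive integers.
A has value 44 → rank 6.

6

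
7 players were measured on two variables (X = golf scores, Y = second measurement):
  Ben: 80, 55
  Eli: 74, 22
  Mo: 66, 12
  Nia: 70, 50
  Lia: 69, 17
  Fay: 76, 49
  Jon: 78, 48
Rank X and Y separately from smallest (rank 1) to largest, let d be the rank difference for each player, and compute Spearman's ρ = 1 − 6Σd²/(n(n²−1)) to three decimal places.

Ranks of variable 1: 7, 4, 1, 3, 2, 5, 6
Ranks of variable 2: 7, 3, 1, 6, 2, 5, 4
d = r₁ − r₂: 0, 1, 0, -3, 0, 0, 2
d²: 0, 1, 0, 9, 0, 0, 4; Σd² = 14
ρ = 1 − 6·14/(7·48) = 1 − 84/336 = 0.750

0.750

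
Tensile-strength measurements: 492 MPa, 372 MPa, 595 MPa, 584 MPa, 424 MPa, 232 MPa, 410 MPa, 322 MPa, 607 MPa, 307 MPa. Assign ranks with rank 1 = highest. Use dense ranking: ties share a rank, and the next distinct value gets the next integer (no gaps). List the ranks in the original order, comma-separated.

4, 7, 2, 3, 5, 10, 6, 8, 1, 9

Sorted (descending): 607, 595, 584, 492, 424, 410, 372, 322, 307, 232
No ties — each value takes its position as its rank.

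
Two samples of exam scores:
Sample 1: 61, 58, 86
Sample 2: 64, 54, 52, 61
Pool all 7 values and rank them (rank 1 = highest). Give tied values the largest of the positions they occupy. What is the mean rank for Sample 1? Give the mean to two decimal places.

3.33

Sorted (descending): 86, 64, 61, 61, 58, 54, 52
The 2 values of 61 occupy positions 3–4 → each gets rank 4.
Sample 1 values → pooled ranks: 61→4, 58→5, 86→1
Mean rank = (4 + 5 + 1) / 3 = 3.33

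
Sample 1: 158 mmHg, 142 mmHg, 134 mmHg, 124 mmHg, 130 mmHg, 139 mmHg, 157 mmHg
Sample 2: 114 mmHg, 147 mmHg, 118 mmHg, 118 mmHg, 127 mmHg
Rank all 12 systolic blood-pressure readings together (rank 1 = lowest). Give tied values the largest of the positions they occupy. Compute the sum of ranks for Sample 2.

22

Sorted (ascending): 114, 118, 118, 124, 127, 130, 134, 139, 142, 147, 157, 158
The 2 values of 118 occupy positions 2–3 → each gets rank 3.
Sample 2 values → pooled ranks: 114→1, 147→10, 118→3, 118→3, 127→5
Rank sum = 1 + 10 + 3 + 3 + 5 = 22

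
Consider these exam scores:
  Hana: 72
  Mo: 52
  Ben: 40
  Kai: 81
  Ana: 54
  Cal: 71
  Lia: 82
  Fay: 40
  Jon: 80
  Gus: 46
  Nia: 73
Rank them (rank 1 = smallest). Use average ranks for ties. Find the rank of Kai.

10

Sorted (ascending): 40, 40, 46, 52, 54, 71, 72, 73, 80, 81, 82
The 2 values of 40 occupy positions 1–2 → average rank (1+2)/2 = 1.5.
Kai has value 81 → rank 10.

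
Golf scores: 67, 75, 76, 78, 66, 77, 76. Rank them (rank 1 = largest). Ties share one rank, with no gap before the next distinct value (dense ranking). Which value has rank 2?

77

Sorted (descending): 78, 77, 76, 76, 75, 67, 66
The 2 values of 76 share dense rank 3.
Remaining distinct values take the next consecutive integers.
Rank 2 → value 77.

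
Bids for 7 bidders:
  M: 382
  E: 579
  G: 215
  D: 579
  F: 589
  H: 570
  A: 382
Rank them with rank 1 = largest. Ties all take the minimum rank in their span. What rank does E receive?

Sorted (descending): 589, 579, 579, 570, 382, 382, 215
The 2 values of 579 occupy positions 2–3 → each gets rank 2.
The 2 values of 382 occupy positions 5–6 → each gets rank 5.
E has value 579 → rank 2.

2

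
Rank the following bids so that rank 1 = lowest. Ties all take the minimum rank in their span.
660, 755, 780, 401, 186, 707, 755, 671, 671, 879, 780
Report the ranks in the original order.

Sorted (ascending): 186, 401, 660, 671, 671, 707, 755, 755, 780, 780, 879
The 2 values of 671 occupy positions 4–5 → each gets rank 4.
The 2 values of 755 occupy positions 7–8 → each gets rank 7.
The 2 values of 780 occupy positions 9–10 → each gets rank 9.

3, 7, 9, 2, 1, 6, 7, 4, 4, 11, 9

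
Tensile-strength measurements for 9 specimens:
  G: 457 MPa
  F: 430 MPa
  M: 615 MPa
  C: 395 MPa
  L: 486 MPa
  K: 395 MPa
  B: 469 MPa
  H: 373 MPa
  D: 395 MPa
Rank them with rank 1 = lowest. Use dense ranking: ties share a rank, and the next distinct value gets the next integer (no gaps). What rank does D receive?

Sorted (ascending): 373, 395, 395, 395, 430, 457, 469, 486, 615
The 3 values of 395 share dense rank 2.
Remaining distinct values take the next consecutive integers.
D has value 395 MPa → rank 2.

2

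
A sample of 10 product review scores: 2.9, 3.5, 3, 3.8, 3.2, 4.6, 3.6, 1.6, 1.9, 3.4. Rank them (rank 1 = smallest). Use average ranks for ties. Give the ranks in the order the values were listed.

3, 7, 4, 9, 5, 10, 8, 1, 2, 6

Sorted (ascending): 1.6, 1.9, 2.9, 3, 3.2, 3.4, 3.5, 3.6, 3.8, 4.6
No ties — each value takes its position as its rank.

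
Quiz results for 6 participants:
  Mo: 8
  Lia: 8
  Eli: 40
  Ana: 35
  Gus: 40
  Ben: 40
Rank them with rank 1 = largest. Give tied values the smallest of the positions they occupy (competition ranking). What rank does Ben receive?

Sorted (descending): 40, 40, 40, 35, 8, 8
The 3 values of 40 occupy positions 1–3 → each gets rank 1.
The 2 values of 8 occupy positions 5–6 → each gets rank 5.
Ben has value 40 → rank 1.

1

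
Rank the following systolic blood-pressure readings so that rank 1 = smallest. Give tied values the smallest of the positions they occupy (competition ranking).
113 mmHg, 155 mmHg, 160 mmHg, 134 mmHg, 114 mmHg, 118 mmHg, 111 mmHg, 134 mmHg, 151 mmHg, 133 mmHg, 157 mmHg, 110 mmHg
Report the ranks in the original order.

Sorted (ascending): 110, 111, 113, 114, 118, 133, 134, 134, 151, 155, 157, 160
The 2 values of 134 occupy positions 7–8 → each gets rank 7.

3, 10, 12, 7, 4, 5, 2, 7, 9, 6, 11, 1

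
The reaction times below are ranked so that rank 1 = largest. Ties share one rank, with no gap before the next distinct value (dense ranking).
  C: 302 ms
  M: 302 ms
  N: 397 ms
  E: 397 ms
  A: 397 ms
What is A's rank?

1

Sorted (descending): 397, 397, 397, 302, 302
The 3 values of 397 share dense rank 1.
The 2 values of 302 share dense rank 2.
A has value 397 ms → rank 1.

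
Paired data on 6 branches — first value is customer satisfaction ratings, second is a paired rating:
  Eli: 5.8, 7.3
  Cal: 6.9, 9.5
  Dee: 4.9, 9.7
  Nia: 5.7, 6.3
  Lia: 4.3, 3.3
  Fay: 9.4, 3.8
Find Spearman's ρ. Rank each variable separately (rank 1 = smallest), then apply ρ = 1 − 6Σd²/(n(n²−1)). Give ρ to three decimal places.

Ranks of variable 1: 4, 5, 2, 3, 1, 6
Ranks of variable 2: 4, 5, 6, 3, 1, 2
d = r₁ − r₂: 0, 0, -4, 0, 0, 4
d²: 0, 0, 16, 0, 0, 16; Σd² = 32
ρ = 1 − 6·32/(6·35) = 1 − 192/210 = 0.086

0.086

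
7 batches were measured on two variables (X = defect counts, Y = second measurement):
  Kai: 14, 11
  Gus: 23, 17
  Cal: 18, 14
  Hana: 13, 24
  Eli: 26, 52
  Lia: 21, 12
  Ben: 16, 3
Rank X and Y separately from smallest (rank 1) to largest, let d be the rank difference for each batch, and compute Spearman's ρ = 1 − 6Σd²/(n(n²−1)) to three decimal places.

0.393

Ranks of variable 1: 2, 6, 4, 1, 7, 5, 3
Ranks of variable 2: 2, 5, 4, 6, 7, 3, 1
d = r₁ − r₂: 0, 1, 0, -5, 0, 2, 2
d²: 0, 1, 0, 25, 0, 4, 4; Σd² = 34
ρ = 1 − 6·34/(7·48) = 1 − 204/336 = 0.393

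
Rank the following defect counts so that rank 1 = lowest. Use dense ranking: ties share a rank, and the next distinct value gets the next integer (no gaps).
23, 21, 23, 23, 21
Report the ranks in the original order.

Sorted (ascending): 21, 21, 23, 23, 23
The 2 values of 21 share dense rank 1.
The 3 values of 23 share dense rank 2.

2, 1, 2, 2, 1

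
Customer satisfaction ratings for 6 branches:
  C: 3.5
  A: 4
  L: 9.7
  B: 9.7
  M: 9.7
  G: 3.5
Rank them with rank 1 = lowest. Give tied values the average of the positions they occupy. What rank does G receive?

Sorted (ascending): 3.5, 3.5, 4, 9.7, 9.7, 9.7
The 2 values of 3.5 occupy positions 1–2 → average rank (1+2)/2 = 1.5.
The 3 values of 9.7 occupy positions 4–6 → average rank 5.
G has value 3.5 → rank 1.5.

1.5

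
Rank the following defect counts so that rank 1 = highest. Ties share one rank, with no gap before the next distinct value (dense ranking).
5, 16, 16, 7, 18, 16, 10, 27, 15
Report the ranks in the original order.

7, 3, 3, 6, 2, 3, 5, 1, 4

Sorted (descending): 27, 18, 16, 16, 16, 15, 10, 7, 5
The 3 values of 16 share dense rank 3.
Remaining distinct values take the next consecutive integers.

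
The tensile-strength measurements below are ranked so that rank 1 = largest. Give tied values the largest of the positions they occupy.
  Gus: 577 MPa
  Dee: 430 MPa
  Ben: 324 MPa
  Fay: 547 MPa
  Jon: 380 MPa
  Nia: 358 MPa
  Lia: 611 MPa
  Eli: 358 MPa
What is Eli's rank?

7

Sorted (descending): 611, 577, 547, 430, 380, 358, 358, 324
The 2 values of 358 occupy positions 6–7 → each gets rank 7.
Eli has value 358 MPa → rank 7.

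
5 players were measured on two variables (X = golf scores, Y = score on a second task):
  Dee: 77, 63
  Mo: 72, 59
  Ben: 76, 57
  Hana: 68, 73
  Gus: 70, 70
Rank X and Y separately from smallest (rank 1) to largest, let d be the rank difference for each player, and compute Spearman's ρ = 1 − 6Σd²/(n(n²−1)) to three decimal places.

Ranks of variable 1: 5, 3, 4, 1, 2
Ranks of variable 2: 3, 2, 1, 5, 4
d = r₁ − r₂: 2, 1, 3, -4, -2
d²: 4, 1, 9, 16, 4; Σd² = 34
ρ = 1 − 6·34/(5·24) = 1 − 204/120 = -0.700

-0.700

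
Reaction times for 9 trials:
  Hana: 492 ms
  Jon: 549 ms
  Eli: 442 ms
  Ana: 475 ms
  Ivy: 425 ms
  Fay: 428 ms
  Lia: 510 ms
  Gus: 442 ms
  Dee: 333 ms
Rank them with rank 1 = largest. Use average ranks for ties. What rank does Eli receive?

Sorted (descending): 549, 510, 492, 475, 442, 442, 428, 425, 333
The 2 values of 442 occupy positions 5–6 → average rank (5+6)/2 = 5.5.
Eli has value 442 ms → rank 5.5.

5.5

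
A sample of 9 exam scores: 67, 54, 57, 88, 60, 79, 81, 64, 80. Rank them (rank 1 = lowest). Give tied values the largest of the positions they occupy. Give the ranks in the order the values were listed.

5, 1, 2, 9, 3, 6, 8, 4, 7

Sorted (ascending): 54, 57, 60, 64, 67, 79, 80, 81, 88
No ties — each value takes its position as its rank.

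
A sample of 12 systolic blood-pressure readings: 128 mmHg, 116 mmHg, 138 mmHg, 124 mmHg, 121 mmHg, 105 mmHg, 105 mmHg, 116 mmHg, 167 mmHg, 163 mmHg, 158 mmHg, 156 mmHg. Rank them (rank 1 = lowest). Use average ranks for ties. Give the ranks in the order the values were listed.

7, 3.5, 8, 6, 5, 1.5, 1.5, 3.5, 12, 11, 10, 9

Sorted (ascending): 105, 105, 116, 116, 121, 124, 128, 138, 156, 158, 163, 167
The 2 values of 105 occupy positions 1–2 → average rank (1+2)/2 = 1.5.
The 2 values of 116 occupy positions 3–4 → average rank (3+4)/2 = 3.5.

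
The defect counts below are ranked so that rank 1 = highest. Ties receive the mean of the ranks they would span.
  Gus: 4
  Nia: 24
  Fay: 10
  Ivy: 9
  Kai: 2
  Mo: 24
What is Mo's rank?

Sorted (descending): 24, 24, 10, 9, 4, 2
The 2 values of 24 occupy positions 1–2 → average rank (1+2)/2 = 1.5.
Mo has value 24 → rank 1.5.

1.5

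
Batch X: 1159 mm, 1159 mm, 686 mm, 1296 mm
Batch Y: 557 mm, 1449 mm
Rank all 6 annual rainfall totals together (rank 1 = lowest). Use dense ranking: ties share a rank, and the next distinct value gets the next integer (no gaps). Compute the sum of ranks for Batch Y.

Sorted (ascending): 557, 686, 1159, 1159, 1296, 1449
The 2 values of 1159 share dense rank 3.
Remaining distinct values take the next consecutive integers.
Batch Y values → pooled ranks: 557→1, 1449→5
Rank sum = 1 + 5 = 6

6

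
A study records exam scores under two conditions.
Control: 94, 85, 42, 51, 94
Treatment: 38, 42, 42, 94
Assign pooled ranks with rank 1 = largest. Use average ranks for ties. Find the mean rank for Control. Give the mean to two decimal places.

Sorted (descending): 94, 94, 94, 85, 51, 42, 42, 42, 38
The 3 values of 94 occupy positions 1–3 → average rank 2.
The 3 values of 42 occupy positions 6–8 → average rank 7.
Control values → pooled ranks: 94→2, 85→4, 42→7, 51→5, 94→2
Mean rank = (2 + 4 + 7 + 5 + 2) / 5 = 4.00

4.00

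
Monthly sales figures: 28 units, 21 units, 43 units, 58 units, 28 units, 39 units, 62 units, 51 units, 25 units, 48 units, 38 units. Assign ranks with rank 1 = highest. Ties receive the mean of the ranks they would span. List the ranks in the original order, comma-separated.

Sorted (descending): 62, 58, 51, 48, 43, 39, 38, 28, 28, 25, 21
The 2 values of 28 occupy positions 8–9 → average rank (8+9)/2 = 8.5.

8.5, 11, 5, 2, 8.5, 6, 1, 3, 10, 4, 7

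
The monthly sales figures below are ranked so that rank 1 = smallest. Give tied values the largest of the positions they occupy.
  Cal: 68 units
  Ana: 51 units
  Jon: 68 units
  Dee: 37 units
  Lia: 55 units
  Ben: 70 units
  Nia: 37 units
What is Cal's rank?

6

Sorted (ascending): 37, 37, 51, 55, 68, 68, 70
The 2 values of 37 occupy positions 1–2 → each gets rank 2.
The 2 values of 68 occupy positions 5–6 → each gets rank 6.
Cal has value 68 units → rank 6.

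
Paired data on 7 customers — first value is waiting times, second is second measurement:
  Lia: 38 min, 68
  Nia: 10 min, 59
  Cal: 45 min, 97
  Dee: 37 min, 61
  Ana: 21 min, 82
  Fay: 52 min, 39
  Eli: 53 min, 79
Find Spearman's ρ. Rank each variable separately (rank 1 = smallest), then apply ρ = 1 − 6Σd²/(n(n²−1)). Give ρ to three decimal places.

0.107

Ranks of variable 1: 4, 1, 5, 3, 2, 6, 7
Ranks of variable 2: 4, 2, 7, 3, 6, 1, 5
d = r₁ − r₂: 0, -1, -2, 0, -4, 5, 2
d²: 0, 1, 4, 0, 16, 25, 4; Σd² = 50
ρ = 1 − 6·50/(7·48) = 1 − 300/336 = 0.107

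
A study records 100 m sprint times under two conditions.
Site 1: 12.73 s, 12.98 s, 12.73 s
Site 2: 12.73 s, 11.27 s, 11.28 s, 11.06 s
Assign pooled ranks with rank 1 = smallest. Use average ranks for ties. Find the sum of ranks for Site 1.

17

Sorted (ascending): 11.06, 11.27, 11.28, 12.73, 12.73, 12.73, 12.98
The 3 values of 12.73 occupy positions 4–6 → average rank 5.
Site 1 values → pooled ranks: 12.73→5, 12.98→7, 12.73→5
Rank sum = 5 + 7 + 5 = 17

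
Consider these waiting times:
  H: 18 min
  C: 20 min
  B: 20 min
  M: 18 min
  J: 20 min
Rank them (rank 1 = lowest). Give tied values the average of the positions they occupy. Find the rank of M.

Sorted (ascending): 18, 18, 20, 20, 20
The 2 values of 18 occupy positions 1–2 → average rank (1+2)/2 = 1.5.
The 3 values of 20 occupy positions 3–5 → average rank 4.
M has value 18 min → rank 1.5.

1.5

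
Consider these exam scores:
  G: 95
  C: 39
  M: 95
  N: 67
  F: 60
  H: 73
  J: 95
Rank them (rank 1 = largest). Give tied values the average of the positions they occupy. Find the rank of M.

Sorted (descending): 95, 95, 95, 73, 67, 60, 39
The 3 values of 95 occupy positions 1–3 → average rank 2.
M has value 95 → rank 2.

2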